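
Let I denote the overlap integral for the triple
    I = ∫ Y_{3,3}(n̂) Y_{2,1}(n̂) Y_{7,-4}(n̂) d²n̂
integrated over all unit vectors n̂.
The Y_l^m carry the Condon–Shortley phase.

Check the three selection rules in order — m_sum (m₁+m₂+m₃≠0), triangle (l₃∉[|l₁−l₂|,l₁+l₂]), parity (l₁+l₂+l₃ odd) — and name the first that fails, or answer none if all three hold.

triangle

azimuthal sum: 3 + 1 − 4 = 0  ✓
l₃ must lie in [1,5]; have l₃=7  ✗
L = 3 + 2 + 7 = 12 (even)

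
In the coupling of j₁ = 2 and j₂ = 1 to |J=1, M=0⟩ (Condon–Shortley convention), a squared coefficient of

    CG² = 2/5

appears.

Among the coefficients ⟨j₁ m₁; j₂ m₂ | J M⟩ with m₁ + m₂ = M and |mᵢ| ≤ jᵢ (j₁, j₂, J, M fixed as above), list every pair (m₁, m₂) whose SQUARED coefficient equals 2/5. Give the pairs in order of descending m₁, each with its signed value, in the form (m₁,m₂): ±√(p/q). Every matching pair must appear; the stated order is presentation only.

(0,0): −√(2/5)

Admissible pairs with m₁+m₂ = M = 0: (-1,1), (0,0), (1,-1)
  (m₁,m₂)=(1,-1): CG² = 3/10, CG = +√(3/10)
  (m₁,m₂)=(0,0): CG² = 2/5, CG = −√(2/5)   ← matches the target
  (m₁,m₂)=(-1,1): CG² = 3/10, CG = +√(3/10)
Pairs with CG² = 2/5: (0,0): −√(2/5)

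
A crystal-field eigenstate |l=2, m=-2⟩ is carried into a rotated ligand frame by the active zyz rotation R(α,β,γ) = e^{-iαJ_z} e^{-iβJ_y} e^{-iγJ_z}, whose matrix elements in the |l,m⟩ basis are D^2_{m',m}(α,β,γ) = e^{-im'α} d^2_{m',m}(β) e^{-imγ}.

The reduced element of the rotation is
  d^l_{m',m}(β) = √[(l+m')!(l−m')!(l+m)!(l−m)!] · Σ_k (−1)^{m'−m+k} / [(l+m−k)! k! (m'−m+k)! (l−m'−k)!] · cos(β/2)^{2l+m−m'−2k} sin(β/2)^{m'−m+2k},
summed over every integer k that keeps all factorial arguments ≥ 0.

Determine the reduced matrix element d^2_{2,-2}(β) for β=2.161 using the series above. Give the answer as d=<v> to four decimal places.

d=0.6057

d^2_{2,-2}(β=2.1610) via the finite sum:
c=cos(2.161000/2)=0.470887, s=sin(2.161000/2)=0.882193; N=√[24·1·1·24]=24.000000
k: max(0,(-2)−(2))=0 … min(2+(-2),2−(2))=0
  k=0: (−1)^4·24.0000/(24)·0.4709^0·0.8822^4 = +0.605697
d^2_{2,-2}(2.1610) = +0.605697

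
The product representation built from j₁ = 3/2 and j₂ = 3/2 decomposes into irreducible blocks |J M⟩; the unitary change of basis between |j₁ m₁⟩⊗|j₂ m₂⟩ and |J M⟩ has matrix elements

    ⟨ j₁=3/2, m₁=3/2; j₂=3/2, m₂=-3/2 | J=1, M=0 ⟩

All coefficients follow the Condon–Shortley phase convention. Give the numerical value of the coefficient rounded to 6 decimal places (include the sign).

+0.670820  (= +√(9/20))

√[3·2!1!1!/5! · 3!0!0!3!1!1!] = √(9/5)
  +(−1)^0/∏(0,2,0,0,1,1)! = 1/2  (running 1/2)
⟨..|..⟩ = √(9/5)·(1/2) = +0.670820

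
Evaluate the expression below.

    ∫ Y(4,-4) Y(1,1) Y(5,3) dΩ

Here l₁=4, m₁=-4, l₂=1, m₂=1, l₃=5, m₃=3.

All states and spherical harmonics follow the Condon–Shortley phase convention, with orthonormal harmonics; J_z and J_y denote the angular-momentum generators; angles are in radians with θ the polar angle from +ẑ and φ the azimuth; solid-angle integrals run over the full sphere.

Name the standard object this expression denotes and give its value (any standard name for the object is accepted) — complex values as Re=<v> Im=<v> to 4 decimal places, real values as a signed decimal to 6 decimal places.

This is a Gaunt coefficient — the integral of a triple product of spherical harmonics over the sphere.
m-sum 0 ✓  L=10 even ✓  3≤5≤5 ✓
Π(2lᵢ+1) = 9×3×11 = 297
triangle coeff Δ(4,1,5) = 1/495
Σ_t [0,0]: t=0:+1/576 = 1/576
(3j)²=5/99 [(4 1 5; 0 0 0)], sign=-1
Σ_t [0,0]: t=0:+1/80640 = 1/80640
(3j)²=1/495 [(4 1 5; -4 1 3)], sign=+1
⇒ 4πI² = 1/33
I = (-1)√(1/33/(4π)) = -0.04910640

Gaunt coefficient, -0.049106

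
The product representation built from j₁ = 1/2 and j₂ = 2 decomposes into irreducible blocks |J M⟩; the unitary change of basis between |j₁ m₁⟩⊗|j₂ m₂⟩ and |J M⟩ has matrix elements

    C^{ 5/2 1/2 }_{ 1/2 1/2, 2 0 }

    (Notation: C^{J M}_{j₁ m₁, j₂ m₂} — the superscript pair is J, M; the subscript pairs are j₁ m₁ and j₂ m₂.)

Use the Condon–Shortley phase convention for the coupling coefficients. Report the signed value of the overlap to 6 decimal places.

+0.774597

j₁+j₂−J=0  J+j₁−j₂=1  J−j₁+j₂=4  j₁+j₂+J+1=6
(j₁±m₁, j₂±m₂, J±M) = (1,0,2,2,3,2)
P² = 48/5
sum k=0..0:
  [0] +1/4 = 1/4
S = 1/4
C² = P²·S² = 3/5 ; C = +0.774597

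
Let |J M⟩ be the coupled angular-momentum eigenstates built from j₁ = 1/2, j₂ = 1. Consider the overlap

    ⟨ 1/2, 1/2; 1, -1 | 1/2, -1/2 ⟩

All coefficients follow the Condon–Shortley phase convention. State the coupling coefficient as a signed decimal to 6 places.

+√(2/3) ≈ +0.816497

triangle: 1!·0!·1!/3! = 1/6
(j±m)!: 1!·0!·0!·2!·0!·1! = 2
prefactor² = (2J+1)·Δ·N² = 2/3
  k=0: +1/(0!·1!·0!·0!·0!·1!) = 1
Σ = 1  ⇒  CG² = 2/3·1² = 2/3
CG = +√(2/3) = +0.816497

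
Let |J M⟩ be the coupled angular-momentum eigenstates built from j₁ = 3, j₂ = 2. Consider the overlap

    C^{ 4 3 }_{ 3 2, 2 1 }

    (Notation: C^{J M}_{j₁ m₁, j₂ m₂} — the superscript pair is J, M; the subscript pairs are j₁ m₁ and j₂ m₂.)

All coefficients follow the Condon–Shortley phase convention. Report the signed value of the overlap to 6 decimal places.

+0.223607

j₁+j₂−J=1  J+j₁−j₂=5  J−j₁+j₂=3  j₁+j₂+J+1=10
(j₁±m₁, j₂±m₂, J±M) = (5,1,3,1,7,1)
P² = 6480
sum k=0..1:
  [0] +1/144 = 1/144
  [1] −1/240 = -1/240
S = 1/360
C² = P²·S² = 1/20 ; C = +0.223607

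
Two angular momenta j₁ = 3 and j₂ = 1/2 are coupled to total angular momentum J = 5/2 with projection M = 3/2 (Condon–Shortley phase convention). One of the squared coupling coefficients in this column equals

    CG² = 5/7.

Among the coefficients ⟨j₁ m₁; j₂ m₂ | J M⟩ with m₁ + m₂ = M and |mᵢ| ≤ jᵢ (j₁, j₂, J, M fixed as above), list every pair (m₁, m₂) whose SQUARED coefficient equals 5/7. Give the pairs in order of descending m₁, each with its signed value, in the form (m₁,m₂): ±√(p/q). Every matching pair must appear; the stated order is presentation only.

Admissible pairs with m₁+m₂ = M = 3/2: (1,1/2), (2,-1/2)
  (m₁,m₂)=(2,-1/2): CG² = 5/7, CG = +√(5/7)   ← matches the target
  (m₁,m₂)=(1,1/2): CG² = 2/7, CG = −√(2/7)
Pairs with CG² = 5/7: (2,-1/2): +√(5/7)

(2,-1/2): +√(5/7)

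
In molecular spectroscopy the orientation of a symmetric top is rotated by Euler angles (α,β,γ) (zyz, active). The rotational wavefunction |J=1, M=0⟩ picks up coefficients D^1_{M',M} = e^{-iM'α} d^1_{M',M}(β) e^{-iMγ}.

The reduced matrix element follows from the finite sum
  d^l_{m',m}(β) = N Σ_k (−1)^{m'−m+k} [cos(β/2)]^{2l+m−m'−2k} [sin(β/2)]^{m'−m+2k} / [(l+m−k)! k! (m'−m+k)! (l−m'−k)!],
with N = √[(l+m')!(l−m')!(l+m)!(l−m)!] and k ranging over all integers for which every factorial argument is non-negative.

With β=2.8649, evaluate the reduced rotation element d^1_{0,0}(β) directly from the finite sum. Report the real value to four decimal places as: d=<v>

d^1_{0,0}(β=2.8649) via the finite sum:
c=cos(2.864900/2)=0.137905, s=sin(2.864900/2)=0.990445; N=√[1·1·1·1]=1.000000
k: max(0,(0)−(0))=0 … min(1+(0),1−(0))=1
  k=0: (−1)^0·1.0000/(1)·0.1379^2·0.9904^0 = +0.019018
  k=1: (−1)^1·1.0000/(1)·0.1379^0·0.9904^2 = -0.980982
d^1_{0,0}(2.8649) = +0.019018 -0.980982 = -0.961964

d=-0.9620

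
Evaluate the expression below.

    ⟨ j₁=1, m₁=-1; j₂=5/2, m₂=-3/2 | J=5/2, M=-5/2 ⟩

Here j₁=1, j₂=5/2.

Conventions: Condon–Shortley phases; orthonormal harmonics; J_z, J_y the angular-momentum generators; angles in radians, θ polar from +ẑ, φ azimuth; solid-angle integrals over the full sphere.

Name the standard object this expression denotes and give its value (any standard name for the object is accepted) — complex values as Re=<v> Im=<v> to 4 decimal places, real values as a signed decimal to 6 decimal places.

Clebsch–Gordan coefficient, −√(2/7) ≈ -0.534522

This is a Clebsch–Gordan (vector-coupling) coefficient.
√[6·1!1!4!/7! · 0!2!1!4!0!5!] = √(1152/7)
  +(−1)^1/∏(1,0,1,0,0,4)! = -1/24  (running -1/24)
⟨..|..⟩ = √(1152/7)·(-1/24) = -0.534522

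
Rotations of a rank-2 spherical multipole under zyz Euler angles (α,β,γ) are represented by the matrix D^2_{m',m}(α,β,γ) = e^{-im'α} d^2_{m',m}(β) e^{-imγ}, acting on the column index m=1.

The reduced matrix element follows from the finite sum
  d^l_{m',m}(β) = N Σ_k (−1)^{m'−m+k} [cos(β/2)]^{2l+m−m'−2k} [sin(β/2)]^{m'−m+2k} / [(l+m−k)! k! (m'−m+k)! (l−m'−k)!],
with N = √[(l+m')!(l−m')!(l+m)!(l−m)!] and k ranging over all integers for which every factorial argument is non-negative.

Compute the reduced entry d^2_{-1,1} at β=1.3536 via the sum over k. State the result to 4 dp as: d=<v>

d=0.5613

d^2_{-1,1}(β=1.3536) via the finite sum:
Half-angle: c=0.779581, s=0.626302. N=√(1·6·6·1)=6.000000
The bounds max(0,m−m')=2 and min(l+m,l−m')=3 give 2 terms
  k=2: (−1)^0·6.0000/(2)·0.7796^2·0.6263^2 = +0.715172
  k=3: (−1)^1·6.0000/(6)·0.7796^0·0.6263^4 = -0.153863
d^2_{-1,1}(1.3536) = +0.715172 -0.153863 = +0.561309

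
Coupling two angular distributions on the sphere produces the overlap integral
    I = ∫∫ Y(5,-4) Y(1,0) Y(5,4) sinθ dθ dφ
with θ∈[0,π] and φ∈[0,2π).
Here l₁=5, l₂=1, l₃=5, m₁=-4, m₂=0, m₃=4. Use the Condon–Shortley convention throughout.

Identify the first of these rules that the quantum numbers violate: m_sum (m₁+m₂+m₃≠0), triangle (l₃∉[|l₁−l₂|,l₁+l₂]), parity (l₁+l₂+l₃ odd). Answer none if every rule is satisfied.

parity

azimuthal sum: -4 + 0 + 4 = 0  ✓
4 ≤ 5 ≤ 6 (triangle on l)  ✓
L = 5 + 1 + 5 = 11 (odd)  ✗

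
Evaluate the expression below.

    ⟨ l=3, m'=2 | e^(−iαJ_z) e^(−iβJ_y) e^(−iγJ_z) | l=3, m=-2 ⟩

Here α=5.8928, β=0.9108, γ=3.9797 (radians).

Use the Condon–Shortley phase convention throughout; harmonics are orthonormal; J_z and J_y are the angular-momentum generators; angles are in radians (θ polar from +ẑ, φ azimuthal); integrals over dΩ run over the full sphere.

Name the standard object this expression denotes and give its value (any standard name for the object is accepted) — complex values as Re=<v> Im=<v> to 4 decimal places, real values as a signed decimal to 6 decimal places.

Wigner D-matrix element, Re=-0.1113 Im=0.0909

This is a Wigner D-matrix element — the rotation-matrix element ⟨l m'| R(α,β,γ) |l m⟩ in the angular-momentum basis.
Split into d^3_{2,-2}(β=0.9108) × two z-phases.
Half-angle: c=0.898085, s=0.439822. N=√(120·1·1·120)=120.000000
Admissible k: 0..1 (factorial args all ≥0)
  k=0: (−1)^4·120.0000/(24)·0.8981^2·0.4398^4 = +0.150908
  k=1: (−1)^5·120.0000/(120)·0.8981^0·0.4398^6 = -0.007239
d^3_{2,-2}(0.9108) = +0.150908 -0.007239 = +0.143669
Phases: e^{-i·(2)·5.8928}=+0.710371+0.703827i, e^{-i·(-2)·3.9797}=-0.105223+0.994449i ⇒ D=-0.111296+0.090852i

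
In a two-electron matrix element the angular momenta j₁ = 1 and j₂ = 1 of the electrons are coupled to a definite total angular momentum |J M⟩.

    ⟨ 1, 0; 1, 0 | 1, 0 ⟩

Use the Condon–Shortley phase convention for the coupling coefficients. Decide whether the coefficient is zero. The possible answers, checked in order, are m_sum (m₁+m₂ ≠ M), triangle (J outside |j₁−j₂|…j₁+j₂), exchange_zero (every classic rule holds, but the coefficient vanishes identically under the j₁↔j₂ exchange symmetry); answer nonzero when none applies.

m-sum: m₁+m₂ = 0+0 = 0, M = 0  ✓
triangle: |j₁−j₂| = 0 ≤ J = 1 ≤ j₁+j₂ = 2  ✓
exchange: j₁=j₂ and m₁=m₂, and (−1)^(j₁+j₂−J) = (−1)^1 = −1 forces ⟨j₁m₁;j₂m₂|JM⟩ = −⟨j₂m₂;j₁m₁|JM⟩ = −⟨j₁m₁;j₂m₂|JM⟩ ⇒ the coefficient vanishes identically
Racah sum check: Σ_k collapses to 0 ⇒ CG = 0

exchange_zero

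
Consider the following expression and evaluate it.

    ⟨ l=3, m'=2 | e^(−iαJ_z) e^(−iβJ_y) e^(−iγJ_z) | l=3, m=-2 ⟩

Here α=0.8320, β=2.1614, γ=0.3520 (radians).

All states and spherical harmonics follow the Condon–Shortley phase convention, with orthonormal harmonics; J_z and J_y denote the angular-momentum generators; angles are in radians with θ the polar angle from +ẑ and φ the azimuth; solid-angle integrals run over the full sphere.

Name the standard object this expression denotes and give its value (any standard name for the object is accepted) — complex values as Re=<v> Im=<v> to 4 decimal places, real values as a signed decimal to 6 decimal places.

This is a Wigner D-matrix element — the rotation-matrix element ⟨l m'| R(α,β,γ) |l m⟩ in the angular-momentum basis.
First d^3_{2,-2}(β=2.1614), then the phase factors e^{-i(2)α} and e^{-i(-2)γ}:
c=cos(2.161400/2)=0.470711, s=sin(2.161400/2)=0.882288; N=√[120·1·1·120]=120.000000
Admissible k: 0..1 (factorial args all ≥0)
  k=0: (−1)^4·120.0000/(24)·0.4707^2·0.8823^4 = +0.671304
  k=1: (−1)^5·120.0000/(120)·0.4707^0·0.8823^6 = -0.471695
d^3_{2,-2}(2.1614) = +0.671304 -0.471695 = +0.199609
Attach z-rotation phases: D = e^{-i(2)(0.8320)}·(+0.199609)·e^{-i(-2)(0.3520)} = +0.114480-0.163518i

Wigner D-matrix element, Re=0.1145 Im=-0.1635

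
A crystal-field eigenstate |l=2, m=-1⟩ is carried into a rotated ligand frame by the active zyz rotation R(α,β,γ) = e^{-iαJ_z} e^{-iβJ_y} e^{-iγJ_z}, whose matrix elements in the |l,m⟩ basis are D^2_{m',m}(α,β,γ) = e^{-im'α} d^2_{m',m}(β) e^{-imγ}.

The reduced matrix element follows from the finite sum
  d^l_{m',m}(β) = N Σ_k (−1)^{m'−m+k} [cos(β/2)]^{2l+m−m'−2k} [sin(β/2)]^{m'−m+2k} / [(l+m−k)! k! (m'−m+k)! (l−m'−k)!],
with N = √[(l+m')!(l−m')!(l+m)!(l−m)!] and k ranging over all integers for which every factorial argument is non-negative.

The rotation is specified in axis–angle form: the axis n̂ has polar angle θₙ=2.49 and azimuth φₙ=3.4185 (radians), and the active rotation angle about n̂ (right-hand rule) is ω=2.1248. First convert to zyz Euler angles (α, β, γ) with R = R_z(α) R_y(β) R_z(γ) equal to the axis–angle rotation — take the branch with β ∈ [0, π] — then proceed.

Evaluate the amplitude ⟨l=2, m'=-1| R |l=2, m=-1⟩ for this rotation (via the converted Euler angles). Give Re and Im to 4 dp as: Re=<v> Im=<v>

Re=0.0301 Im=0.0829

Axis–angle → zyz. n̂ = (sinθₙcosφₙ, sinθₙsinφₙ, cosθₙ) = (-0.583351, -0.165794, -0.795119), ω = 2.1248.
R = I cosω + sinω [n̂]ₓ + (1−cosω) n̂n̂ᵀ gives
  R = [-0.006768, +0.823787, +0.566859; -0.528591, -0.484148, +0.697275; +0.848849, -0.294918, +0.438723]
β = atan2(√(R₁₃²+R₂₃²), R₃₃) = 1.116619; α = atan2(R₂₃, R₁₃) mod 2π = 0.888200; γ = atan2(R₃₂, −R₃₁) mod 2π = 3.475978
D^2_{-1,-1}(0.8882,1.1166,3.4760) = e^{-i·-1·0.8882}·d^2_{-1,-1}(1.1166)·e^{-i·-1·3.4760}. Compute d first:
Half-angle: c=0.848152, s=0.529753. N=√(1·6·1·6)=6.000000
k∈{0,1} keeps every argument non-negative
  k=0: (−1)^0·6.0000/(6)·0.8482^4·0.5298^0 = +0.517481
  k=1: (−1)^1·6.0000/(2)·0.8482^2·0.5298^2 = -0.605641
d^2_{-1,-1}(1.1166) = +0.517481 -0.605641 = -0.088160
D = (+0.630810+0.775938i)·(-0.088160)·(-0.944612-0.328189i) = +0.030082+0.082869i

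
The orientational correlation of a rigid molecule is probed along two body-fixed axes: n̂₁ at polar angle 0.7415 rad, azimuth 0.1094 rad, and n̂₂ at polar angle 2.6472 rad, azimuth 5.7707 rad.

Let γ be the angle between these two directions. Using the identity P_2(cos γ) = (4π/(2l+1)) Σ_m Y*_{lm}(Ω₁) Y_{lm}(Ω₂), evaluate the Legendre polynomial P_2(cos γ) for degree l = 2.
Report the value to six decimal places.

Expand P_2 via completeness: Σ_{m} conj(Y_{2,m}) at Ω₁ times Y_{2,m} at Ω₂ —
  [-2]  conj(Y_{2,-2})(Ω₁) = +0.172001+0.038246i ; Y_{2,-2}(Ω₂) = +0.045148+0.074332i ; Δ = +0.004923+0.014512i
  [-1]  conj(Y_{2,-1})(Ω₁) = +0.382486+0.042012i ; Y_{2,-1}(Ω₂) = -0.281223-0.158223i ; Δ = -0.100917-0.072333i
  [+0]  conj(Y_{2,0})(Ω₁) = +0.199178-0.000000i ; Y_{2,0}(Ω₂) = +0.417754+0.000000i ; Δ = +0.083207+0.000000i
  [+1]  conj(Y_{2,1})(Ω₁) = -0.382486+0.042012i ; Y_{2,1}(Ω₂) = +0.281223-0.158223i ; Δ = -0.100917+0.072333i
  [+2]  conj(Y_{2,2})(Ω₁) = +0.172001-0.038246i ; Y_{2,2}(Ω₂) = +0.045148-0.074332i ; Δ = +0.004923-0.014512i
Accumulated sum -0.108781-0.000000i; after 4π/(2l+1) scaling, -0.273396-0.000000i ⇒ P_2 = -0.273396

-0.273396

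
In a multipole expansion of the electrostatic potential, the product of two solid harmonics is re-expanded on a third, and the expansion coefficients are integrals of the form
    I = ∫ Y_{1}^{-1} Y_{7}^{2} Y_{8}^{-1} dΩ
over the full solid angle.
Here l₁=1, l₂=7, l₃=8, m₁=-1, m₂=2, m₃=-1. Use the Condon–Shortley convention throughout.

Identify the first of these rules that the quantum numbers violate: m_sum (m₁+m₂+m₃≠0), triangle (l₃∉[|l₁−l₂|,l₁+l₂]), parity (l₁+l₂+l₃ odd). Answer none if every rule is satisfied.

azimuthal sum: -1 + 2 − 1 = 0  ✓
6 ≤ 8 ≤ 8 (triangle on l)  ✓
L = 1 + 7 + 8 = 16 (even)  ✓

none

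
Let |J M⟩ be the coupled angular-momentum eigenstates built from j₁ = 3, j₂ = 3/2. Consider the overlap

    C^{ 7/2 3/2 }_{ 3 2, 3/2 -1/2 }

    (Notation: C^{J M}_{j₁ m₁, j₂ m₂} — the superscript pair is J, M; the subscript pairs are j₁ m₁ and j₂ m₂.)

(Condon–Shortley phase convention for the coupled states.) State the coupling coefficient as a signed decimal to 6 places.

+√(3/7) ≈ +0.654654

triangle: 1!*5!*2!/9! = 240/362880
(j±m)!: 5!*1!*1!*2!*5!*2! = 57600
prefactor² = (2J+1)*Δ*N² = 6400/21
  k=0: +1/(0!*1!*1!*1!*4!*1!) = 1/24
  k=1: −1/(1!*0!*0!*0!*5!*2!) = -1/240
Σ = 3/80  ⇒  CG² = 6400/21*(3/80)² = 3/7
CG = +√(3/7) = +0.654654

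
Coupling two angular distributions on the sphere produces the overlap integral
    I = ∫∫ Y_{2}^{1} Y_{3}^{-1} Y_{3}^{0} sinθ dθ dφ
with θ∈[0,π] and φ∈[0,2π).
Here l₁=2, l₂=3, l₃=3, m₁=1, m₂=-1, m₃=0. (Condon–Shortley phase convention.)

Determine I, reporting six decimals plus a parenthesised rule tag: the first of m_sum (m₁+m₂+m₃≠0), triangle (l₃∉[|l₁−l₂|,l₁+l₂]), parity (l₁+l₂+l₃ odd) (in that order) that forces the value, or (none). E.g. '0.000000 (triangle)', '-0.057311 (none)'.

m-sum 0 ✓  L=8 even ✓  1≤3≤5 ✓
Π(2lᵢ+1) = 5×7×7 = 245
triangle coeff Δ(2,3,3) = 1/3780
Σ_t [0,2]: t=0:+1/24 t=1:−1/4 t=2:+1/24 = -1/6
(3j)²=4/105 [(2 3 3; 0 0 0)], sign=+1
Σ_t [0,1]: t=0:+1/8 t=1:−1/12 = 1/24
(3j)²=1/210 [(2 3 3; 1 -1 0)], sign=-1
⇒ 4πI² = 2/45
I = (-1)√(2/45/(4π)) = -0.05947080
No selection rule forces the value: the integral is nonzero (none).

-0.059471 (none)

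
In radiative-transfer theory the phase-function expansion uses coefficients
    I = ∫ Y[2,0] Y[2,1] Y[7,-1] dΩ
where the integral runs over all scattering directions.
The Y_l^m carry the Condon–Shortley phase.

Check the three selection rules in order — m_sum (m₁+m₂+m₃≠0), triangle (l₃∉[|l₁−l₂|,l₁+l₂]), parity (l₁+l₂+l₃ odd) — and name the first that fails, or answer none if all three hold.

Σmᵢ = 0  ✓
l₃∈[|l₁−l₂|,l₁+l₂]=[0,4] required, l₃=7 fails  ✗
Σlᵢ = 11 ⇒ odd

triangle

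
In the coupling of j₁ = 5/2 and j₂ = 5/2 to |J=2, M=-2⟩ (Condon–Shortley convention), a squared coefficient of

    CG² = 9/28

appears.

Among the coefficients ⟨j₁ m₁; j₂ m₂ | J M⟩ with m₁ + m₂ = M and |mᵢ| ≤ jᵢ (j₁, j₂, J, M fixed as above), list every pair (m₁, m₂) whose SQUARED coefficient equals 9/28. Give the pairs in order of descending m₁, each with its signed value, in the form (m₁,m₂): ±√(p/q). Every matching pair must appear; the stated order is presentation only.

(-1/2,-3/2): −√(9/28); (-3/2,-1/2): +√(9/28)

Admissible pairs with m₁+m₂ = M = -2: (-5/2,1/2), (-3/2,-1/2), (-1/2,-3/2), (1/2,-5/2)
  (m₁,m₂)=(1/2,-5/2): CG² = 5/28, CG = +√(5/28)
  (m₁,m₂)=(-1/2,-3/2): CG² = 9/28, CG = −√(9/28)   ← matches the target
  (m₁,m₂)=(-3/2,-1/2): CG² = 9/28, CG = +√(9/28)   ← matches the target
  (m₁,m₂)=(-5/2,1/2): CG² = 5/28, CG = −√(5/28)
Pairs with CG² = 9/28: (-1/2,-3/2): −√(9/28); (-3/2,-1/2): +√(9/28)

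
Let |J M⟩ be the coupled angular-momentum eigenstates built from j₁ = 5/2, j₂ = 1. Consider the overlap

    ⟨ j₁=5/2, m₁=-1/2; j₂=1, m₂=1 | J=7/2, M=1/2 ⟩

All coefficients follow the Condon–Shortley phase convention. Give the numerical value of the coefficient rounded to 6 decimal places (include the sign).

+√(2/7) = +0.534522

√[8·0!5!2!/8! · 2!3!2!0!4!3!] = √(1152/7)
  +(−1)^0/∏(0,0,3,2,2,0)! = 1/24  (running 1/24)
⟨..|..⟩ = √(1152/7)·(1/24) = +0.534522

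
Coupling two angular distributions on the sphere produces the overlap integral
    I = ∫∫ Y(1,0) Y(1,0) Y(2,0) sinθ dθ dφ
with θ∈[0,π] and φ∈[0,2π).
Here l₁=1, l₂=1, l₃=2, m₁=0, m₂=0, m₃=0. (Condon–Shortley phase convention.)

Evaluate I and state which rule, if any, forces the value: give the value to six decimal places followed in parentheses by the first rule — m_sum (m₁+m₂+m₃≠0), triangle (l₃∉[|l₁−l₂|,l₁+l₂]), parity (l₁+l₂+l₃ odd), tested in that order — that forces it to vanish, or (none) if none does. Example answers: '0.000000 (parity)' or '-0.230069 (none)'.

Rules hold: Σm=0, L=4 even, 0≤2≤2.
N = 3·3·5 = 45
Δ = 0!·2!·2!/5! = 1/30
Racah Σ t=0..0: t=0:+1/1 = 1/1
⇒ 3j(1 1 2; 0 0 0)² = 2/15, sgn +1
(m-triple is (0,0,0) — same symbol as above.)
4πI² = N·(3j₀)²·(3jₘ)² = 4/5
I = +1·√(0.8/4π) = 0.25231325
No selection rule forces the value: the integral is nonzero (none).

0.252313 (none)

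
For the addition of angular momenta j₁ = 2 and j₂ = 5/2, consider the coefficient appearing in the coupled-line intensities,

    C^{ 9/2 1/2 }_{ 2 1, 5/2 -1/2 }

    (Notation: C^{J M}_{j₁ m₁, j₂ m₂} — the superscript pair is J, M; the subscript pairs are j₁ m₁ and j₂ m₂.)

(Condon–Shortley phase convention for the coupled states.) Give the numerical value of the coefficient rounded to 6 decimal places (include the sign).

triangle: 0!×4!×5!/10! = 2880/3628800
(j±m)!: 3!×1!×2!×3!×5!×4! = 207360
prefactor² = (2J+1)×Δ×N² = 11520/7
  k=0: +1/(0!×0!×1!×2!×3!×3!) = 1/72
Σ = 1/72  ⇒  CG² = 11520/7×(1/72)² = 20/63
CG = +√(20/63) = +0.563436

+√(20/63) = +0.563436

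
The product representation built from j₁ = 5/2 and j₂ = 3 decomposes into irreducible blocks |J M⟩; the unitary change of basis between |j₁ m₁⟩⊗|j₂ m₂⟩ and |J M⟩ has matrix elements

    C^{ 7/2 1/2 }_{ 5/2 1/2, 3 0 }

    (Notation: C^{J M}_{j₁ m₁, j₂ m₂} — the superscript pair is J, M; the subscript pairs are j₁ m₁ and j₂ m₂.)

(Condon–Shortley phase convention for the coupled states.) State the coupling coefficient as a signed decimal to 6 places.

triangle: 2!*3!*4!/10! = 288/3628800
(j±m)!: 3!*2!*3!*3!*4!*3! = 62208
prefactor² = (2J+1)*Δ*N² = 6912/175
  k=0: +1/(0!*2!*2!*3!*1!*1!) = 1/24
  k=1: −1/(1!*1!*1!*2!*2!*2!) = -1/8
  k=2: +1/(2!*0!*0!*1!*3!*3!) = 1/72
Σ = -5/72  ⇒  CG² = 6912/175*(-5/72)² = 4/21
CG = −√(4/21) = -0.436436

-0.436436  (= −√(4/21))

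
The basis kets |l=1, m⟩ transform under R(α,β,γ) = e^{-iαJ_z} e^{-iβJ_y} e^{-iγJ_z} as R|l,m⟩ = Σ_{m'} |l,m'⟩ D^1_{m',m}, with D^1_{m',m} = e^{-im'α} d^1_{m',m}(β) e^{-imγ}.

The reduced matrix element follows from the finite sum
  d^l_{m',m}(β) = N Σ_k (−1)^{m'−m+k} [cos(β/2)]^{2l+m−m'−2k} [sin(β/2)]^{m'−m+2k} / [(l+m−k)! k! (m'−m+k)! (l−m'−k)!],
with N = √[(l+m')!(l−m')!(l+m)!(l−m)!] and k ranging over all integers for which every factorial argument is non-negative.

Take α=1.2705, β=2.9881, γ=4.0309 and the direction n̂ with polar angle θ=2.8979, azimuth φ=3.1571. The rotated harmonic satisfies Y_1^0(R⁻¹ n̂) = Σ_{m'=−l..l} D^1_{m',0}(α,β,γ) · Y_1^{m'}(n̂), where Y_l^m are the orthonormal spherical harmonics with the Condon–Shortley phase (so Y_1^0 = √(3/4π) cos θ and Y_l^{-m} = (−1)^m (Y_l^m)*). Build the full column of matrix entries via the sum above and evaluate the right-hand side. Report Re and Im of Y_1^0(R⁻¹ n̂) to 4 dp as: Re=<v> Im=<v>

Re=0.4630 Im=0.0000

Need the full column D^1_{m',0} for m'=−1..1 at α=1.2705, β=2.9881, γ=4.0309.
cos(β/2)=0.076671, sin(β/2)=0.997056
d^1_{-1,0}: single k=1 term ⇒ +0.108110;  D = +0.031979+0.103272i
d^1_{0,0}: k∈[0..1] ⇒ +0.005878 -0.994122 = -0.988243;  D = -0.988243+0.000000i
d^1_{1,0}: single k=0 term ⇒ -0.108110;  D = -0.031979+0.103272i
Y_1^{m'}(θ=2.8979,φ=3.1571) and Σ D·Y over m':
  (+0.0320+0.1033i)·(-0.0834+0.0013i)  (-0.9882+0.0000i)·(-0.4742+0.0000i)  (-0.0320+0.1033i)·(+0.0834+0.0013i)
Y_1^0(R⁻¹ n̂) = +0.462993+0.000000i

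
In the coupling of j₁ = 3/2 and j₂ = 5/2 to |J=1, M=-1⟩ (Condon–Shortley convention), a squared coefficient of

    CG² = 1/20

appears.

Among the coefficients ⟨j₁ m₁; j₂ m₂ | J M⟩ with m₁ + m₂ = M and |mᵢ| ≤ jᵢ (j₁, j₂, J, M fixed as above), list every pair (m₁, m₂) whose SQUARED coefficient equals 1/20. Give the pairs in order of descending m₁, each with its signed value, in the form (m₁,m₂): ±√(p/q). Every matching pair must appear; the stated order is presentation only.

Admissible pairs with m₁+m₂ = M = -1: (-3/2,1/2), (-1/2,-1/2), (1/2,-3/2), (3/2,-5/2)
  (m₁,m₂)=(3/2,-5/2): CG² = 1/2, CG = +√(1/2)
  (m₁,m₂)=(1/2,-3/2): CG² = 3/10, CG = −√(3/10)
  (m₁,m₂)=(-1/2,-1/2): CG² = 3/20, CG = +√(3/20)
  (m₁,m₂)=(-3/2,1/2): CG² = 1/20, CG = −√(1/20)   ← matches the target
Pairs with CG² = 1/20: (-3/2,1/2): −√(1/20)

(-3/2,1/2): −√(1/20)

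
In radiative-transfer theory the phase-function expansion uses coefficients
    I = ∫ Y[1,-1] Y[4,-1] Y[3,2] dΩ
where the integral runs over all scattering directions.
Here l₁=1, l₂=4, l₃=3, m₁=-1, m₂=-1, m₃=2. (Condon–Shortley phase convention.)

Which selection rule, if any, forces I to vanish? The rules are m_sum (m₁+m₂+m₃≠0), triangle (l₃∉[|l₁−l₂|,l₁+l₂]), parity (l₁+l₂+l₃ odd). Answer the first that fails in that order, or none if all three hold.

m₁+m₂+m₃ = -1 − 1 + 2 = 0  ✓
triangle: |1−4|=3 ≤ l₃=3 ≤ 1+4=5  ✓
parity: l₁+l₂+l₃ = 8 is even  ✓

none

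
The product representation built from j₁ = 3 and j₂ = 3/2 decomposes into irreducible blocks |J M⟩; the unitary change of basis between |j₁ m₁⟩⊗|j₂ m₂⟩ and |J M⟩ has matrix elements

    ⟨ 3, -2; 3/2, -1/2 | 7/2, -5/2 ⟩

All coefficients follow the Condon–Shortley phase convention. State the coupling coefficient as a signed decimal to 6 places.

-0.377964  (= −√(1/7))

triangle: 1!×5!×2!/9! = 240/362880
(j±m)!: 1!×5!×1!×2!×1!×6! = 172800
prefactor² = (2J+1)×Δ×N² = 6400/7
  k=0: +1/(0!×1!×5!×1!×0!×1!) = 1/120
  k=1: −1/(1!×0!×4!×0!×1!×2!) = -1/48
Σ = -1/80  ⇒  CG² = 6400/7×(-1/80)² = 1/7
CG = −√(1/7) = -0.377964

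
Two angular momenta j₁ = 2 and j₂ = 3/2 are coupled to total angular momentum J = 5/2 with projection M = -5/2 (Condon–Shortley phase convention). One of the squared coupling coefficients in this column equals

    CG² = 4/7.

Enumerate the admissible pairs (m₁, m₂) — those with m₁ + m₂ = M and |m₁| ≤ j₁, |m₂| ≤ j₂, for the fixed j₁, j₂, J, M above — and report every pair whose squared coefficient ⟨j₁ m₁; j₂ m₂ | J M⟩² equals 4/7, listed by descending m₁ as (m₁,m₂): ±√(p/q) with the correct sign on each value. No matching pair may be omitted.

(-2,-1/2): −√(4/7)

Admissible pairs with m₁+m₂ = M = -5/2: (-2,-1/2), (-1,-3/2)
  (m₁,m₂)=(-1,-3/2): CG² = 3/7, CG = +√(3/7)
  (m₁,m₂)=(-2,-1/2): CG² = 4/7, CG = −√(4/7)   ← matches the target
Pairs with CG² = 4/7: (-2,-1/2): −√(4/7)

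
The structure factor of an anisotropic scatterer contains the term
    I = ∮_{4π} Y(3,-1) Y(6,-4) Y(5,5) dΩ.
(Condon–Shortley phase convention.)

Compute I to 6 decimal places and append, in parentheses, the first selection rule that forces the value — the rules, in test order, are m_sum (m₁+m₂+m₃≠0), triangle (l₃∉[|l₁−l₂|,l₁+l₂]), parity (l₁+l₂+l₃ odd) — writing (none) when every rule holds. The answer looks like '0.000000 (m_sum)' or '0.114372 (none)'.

-0.152880 (none)

Rules hold: Σm=0, L=14 even, 3≤5≤9.
N = 7·13·11 = 1001
Δ = 4!·2!·8!/15! = 1/675675
Racah Σ t=1..3: t=1:−1/8640 t=2:+1/2304 t=3:−1/8640 = 7/34560
⇒ 3j(3 6 5; 0 0 0)² = 7/429, sgn -1
Racah Σ t=2..2: t=2:+1/322560 = 1/322560
⇒ 3j(3 6 5; -1 -4 5)² = 18/1001, sgn +1
4πI² = N·(3j₀)²·(3jₘ)² = 42/143
I = -1·√(0.293706/4π) = -0.15288036
No selection rule forces the value: the integral is nonzero (none).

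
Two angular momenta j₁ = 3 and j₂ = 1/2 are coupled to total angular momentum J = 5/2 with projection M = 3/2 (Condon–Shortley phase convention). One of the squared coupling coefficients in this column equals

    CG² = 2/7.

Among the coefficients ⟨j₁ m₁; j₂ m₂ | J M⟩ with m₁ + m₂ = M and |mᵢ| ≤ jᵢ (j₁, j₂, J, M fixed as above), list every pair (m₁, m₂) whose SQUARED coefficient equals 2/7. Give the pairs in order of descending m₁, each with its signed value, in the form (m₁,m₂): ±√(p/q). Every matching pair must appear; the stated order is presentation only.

(1,1/2): −√(2/7)

Admissible pairs with m₁+m₂ = M = 3/2: (1,1/2), (2,-1/2)
  (m₁,m₂)=(2,-1/2): CG² = 5/7, CG = +√(5/7)
  (m₁,m₂)=(1,1/2): CG² = 2/7, CG = −√(2/7)   ← matches the target
Pairs with CG² = 2/7: (1,1/2): −√(2/7)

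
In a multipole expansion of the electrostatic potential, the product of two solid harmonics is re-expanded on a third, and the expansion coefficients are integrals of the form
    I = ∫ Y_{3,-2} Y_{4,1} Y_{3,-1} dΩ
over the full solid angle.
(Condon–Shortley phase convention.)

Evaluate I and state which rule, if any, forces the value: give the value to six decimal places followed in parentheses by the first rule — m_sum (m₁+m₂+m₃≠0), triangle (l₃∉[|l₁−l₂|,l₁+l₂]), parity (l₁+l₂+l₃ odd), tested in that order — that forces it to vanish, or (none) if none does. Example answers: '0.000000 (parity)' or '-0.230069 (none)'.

0.000000 (m_sum)

m-sum = -2 + 1 − 1 = -2 ≠ 0 ⇒ I = 0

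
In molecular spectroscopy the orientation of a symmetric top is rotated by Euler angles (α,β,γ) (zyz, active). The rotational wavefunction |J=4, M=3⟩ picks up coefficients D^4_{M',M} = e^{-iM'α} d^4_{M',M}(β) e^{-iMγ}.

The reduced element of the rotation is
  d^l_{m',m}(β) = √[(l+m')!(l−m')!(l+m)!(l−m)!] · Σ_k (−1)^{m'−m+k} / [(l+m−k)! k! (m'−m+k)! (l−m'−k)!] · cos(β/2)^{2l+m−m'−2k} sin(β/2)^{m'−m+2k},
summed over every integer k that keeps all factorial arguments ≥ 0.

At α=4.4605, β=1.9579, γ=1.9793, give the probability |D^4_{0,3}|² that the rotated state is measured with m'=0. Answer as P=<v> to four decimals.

P=0.1966

First d^4_{0,3}(β=1.9579), then the phase factors e^{-i(0)α} and e^{-i(3)γ}:
With c≡cos(β/2)=0.557894 and s≡sin(β/2)=0.829912, N=[24·24·5040·1]^{1/2}=1703.830978
k∈{3,4} keeps every argument non-negative
  k=3: (−1)^0·1703.8310/(144)·0.5579^5·0.8299^3 = +0.365527
  k=4: (−1)^1·1703.8310/(144)·0.5579^3·0.8299^5 = -0.808872
d^4_{0,3}(1.9579) = +0.365527 -0.808872 = -0.443345
|D^4_{0,3}|² = |d^4_{0,3}(β)|² = (-0.443345)² = 0.196555 (the z-rotation phases have unit modulus)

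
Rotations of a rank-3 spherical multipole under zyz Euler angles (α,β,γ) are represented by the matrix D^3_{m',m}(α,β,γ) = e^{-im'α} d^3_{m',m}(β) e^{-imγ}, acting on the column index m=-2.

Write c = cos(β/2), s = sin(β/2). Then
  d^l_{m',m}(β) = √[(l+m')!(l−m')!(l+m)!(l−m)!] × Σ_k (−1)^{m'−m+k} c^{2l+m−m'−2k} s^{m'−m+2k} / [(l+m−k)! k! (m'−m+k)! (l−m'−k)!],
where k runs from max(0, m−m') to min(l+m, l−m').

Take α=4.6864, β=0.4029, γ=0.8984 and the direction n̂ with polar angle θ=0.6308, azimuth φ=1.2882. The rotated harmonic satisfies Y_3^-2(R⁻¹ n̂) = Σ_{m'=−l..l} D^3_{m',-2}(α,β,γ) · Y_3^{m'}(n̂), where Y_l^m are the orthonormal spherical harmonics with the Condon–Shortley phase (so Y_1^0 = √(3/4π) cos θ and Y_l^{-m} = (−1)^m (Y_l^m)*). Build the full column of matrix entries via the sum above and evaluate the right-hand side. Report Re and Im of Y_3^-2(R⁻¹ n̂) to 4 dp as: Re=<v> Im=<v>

Need the full column D^3_{m',-2} for m'=−3..3 at α=4.6864, β=0.4029, γ=0.8984.
cos(β/2)=0.979777, sin(β/2)=0.200090
d^3_{-3,-2}: single k=1 term ⇒ +0.442526;  D = -0.437686-0.065271i
d^3_{-2,-2}: k∈[0..1] ⇒ +0.884636 -0.184472 = +0.700164;  D = +0.121232-0.689588i
d^3_{-1,-2}: k∈[0..1] ⇒ -0.571299 +0.047653 = -0.523646;  D = -0.513206-0.104040i
d^3_{0,-2}: k∈[0..1] ⇒ +0.202079 -0.008428 = +0.193652;  D = -0.043394+0.188727i
d^3_{1,-2}: k∈[0..1] ⇒ -0.047653 +0.000994 = -0.046659;  D = +0.045186+0.011634i
d^3_{2,-2}: k∈[0..1] ⇒ +0.007694 -0.000064 = +0.007629;  D = +0.002094-0.007337i
d^3_{3,-2}: single k=0 term ⇒ -0.000770;  D = -0.000734-0.000230i
Y_3^{m'}(θ=0.6308,φ=1.2882) and Σ D·Y over m':
  (-0.4377-0.0653i)·(-0.0642+0.0566i)  (+0.1212-0.6896i)·(-0.2424-0.1538i)  (-0.5132-0.1040i)·(+0.1202-0.4138i)  (-0.0434+0.1887i)·(+0.0786+0.0000i)  (+0.0452+0.0116i)·(-0.1202-0.4138i)  (+0.0021-0.0073i)·(-0.2424+0.1538i)  (-0.0007-0.0002i)·(+0.0642+0.0566i)
Y_3^-2(R⁻¹ n̂) = -0.211792+0.324596i

Re=-0.2118 Im=0.3246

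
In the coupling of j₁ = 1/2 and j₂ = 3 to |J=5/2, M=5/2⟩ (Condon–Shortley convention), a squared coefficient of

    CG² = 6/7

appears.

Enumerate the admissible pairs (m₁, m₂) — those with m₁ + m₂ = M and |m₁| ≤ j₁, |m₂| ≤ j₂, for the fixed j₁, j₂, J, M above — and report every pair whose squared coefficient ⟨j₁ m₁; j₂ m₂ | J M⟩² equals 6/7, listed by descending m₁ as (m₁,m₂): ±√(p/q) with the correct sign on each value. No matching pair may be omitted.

(-1/2,3): −√(6/7)

Admissible pairs with m₁+m₂ = M = 5/2: (-1/2,3), (1/2,2)
  (m₁,m₂)=(1/2,2): CG² = 1/7, CG = +√(1/7)
  (m₁,m₂)=(-1/2,3): CG² = 6/7, CG = −√(6/7)   ← matches the target
Pairs with CG² = 6/7: (-1/2,3): −√(6/7)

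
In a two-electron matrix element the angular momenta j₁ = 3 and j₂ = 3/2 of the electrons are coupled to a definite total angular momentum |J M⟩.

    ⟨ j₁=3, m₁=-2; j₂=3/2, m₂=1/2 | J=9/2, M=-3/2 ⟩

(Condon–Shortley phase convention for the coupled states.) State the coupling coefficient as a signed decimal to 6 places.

+0.462910  (= +√(3/14))

√[10·0!6!3!/10! · 1!5!2!1!3!6!] = √(86400/7)
  +(−1)^0/∏(0,0,5,2,1,1)! = 1/240  (running 1/240)
⟨..|..⟩ = √(86400/7)·(1/240) = +0.462910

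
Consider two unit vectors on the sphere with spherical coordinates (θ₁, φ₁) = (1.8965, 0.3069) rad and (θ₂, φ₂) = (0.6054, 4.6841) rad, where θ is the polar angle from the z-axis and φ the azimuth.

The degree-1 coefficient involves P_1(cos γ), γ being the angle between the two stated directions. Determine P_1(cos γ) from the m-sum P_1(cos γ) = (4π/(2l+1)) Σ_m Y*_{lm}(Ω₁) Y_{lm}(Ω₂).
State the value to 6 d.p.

-0.440467

Addition theorem: P_1(cos γ) = (4π/3) Σ_m Y*_{lm}(Ω₁) Y_{lm}(Ω₂), m = −1…1:
  m=-1: (0.31204 + 0.09889j) × (-0.00556 + 0.19654j) = -0.02117 + 0.06078j  (running Σ = -0.02117 + 0.06078j)
  m=0: (-0.15634 + 0.00000j) × (0.40177 + 0.00000j) = -0.06281 + 0.00000j  (running Σ = -0.08398 + 0.06078j)
  m=1: (-0.31204 + 0.09889j) × (0.00556 + 0.19654j) = -0.02117 - 0.06078j  (running Σ = -0.10515 + 0.00000j)
Σ over m = -0.10515 + 0.00000j; ×(4π/3) → -0.44047 + 0.00000j. Real part: -0.440467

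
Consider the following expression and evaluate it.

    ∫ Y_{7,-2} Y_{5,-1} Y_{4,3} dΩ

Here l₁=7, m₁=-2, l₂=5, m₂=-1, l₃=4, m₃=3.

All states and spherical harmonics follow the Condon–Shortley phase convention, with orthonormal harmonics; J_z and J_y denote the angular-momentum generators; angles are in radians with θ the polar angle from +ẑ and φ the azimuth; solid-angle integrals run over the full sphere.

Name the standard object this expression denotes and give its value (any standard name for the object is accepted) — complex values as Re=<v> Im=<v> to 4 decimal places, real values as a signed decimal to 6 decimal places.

This is a Gaunt coefficient — the integral of a triple product of spherical harmonics over the sphere.
Rules hold: Σm=0, L=16 even, 2≤4≤12.
N = 15·11·9 = 1485
Δ = 8!·6!·2!/17! = 1/6126120
Racah Σ t=3..5: t=3:−1/69120 t=4:+1/20736 t=5:−1/69120 = 1/51840
⇒ 3j(7 5 4; 0 0 0)² = 280/21879, sgn +1
Racah Σ t=3..4: t=3:−1/518400 t=4:+1/138240 = 11/2073600
⇒ 3j(7 5 4; -2 -1 3)² = 77/4420, sgn -1
4πI² = N·(3j₀)²·(3jₘ)² = 16170/48841
I = -1·√(0.331074/4π) = -0.16231468

Gaunt coefficient, -0.162315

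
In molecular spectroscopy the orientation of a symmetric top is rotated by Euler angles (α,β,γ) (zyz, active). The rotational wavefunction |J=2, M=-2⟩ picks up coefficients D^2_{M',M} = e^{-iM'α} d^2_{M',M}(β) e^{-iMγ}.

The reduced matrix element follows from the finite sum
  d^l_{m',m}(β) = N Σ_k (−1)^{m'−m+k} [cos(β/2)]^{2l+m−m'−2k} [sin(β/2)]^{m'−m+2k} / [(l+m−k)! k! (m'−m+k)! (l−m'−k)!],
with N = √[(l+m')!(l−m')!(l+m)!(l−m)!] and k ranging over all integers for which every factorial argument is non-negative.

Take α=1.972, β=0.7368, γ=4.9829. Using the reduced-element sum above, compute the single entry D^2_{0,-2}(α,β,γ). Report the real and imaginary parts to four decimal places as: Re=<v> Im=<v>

Re=-0.2370 Im=-0.1424

First d^2_{0,-2}(β=0.7368), then the phase factors e^{-i(0)α} and e^{-i(-2)γ}:
Half-angle: c=0.932905, s=0.360123. N=√(2·2·1·24)=9.797959
The bounds max(0,m−m')=0 and min(l+m,l−m')=0 give 1 term
  k=0: (−1)^2·9.7980/(4)·0.9329^2·0.3601^2 = +0.276473
d^2_{0,-2}(0.7368) = +0.276473
Phases: e^{-i·(0)·1.9720}=+1.000000+0.000000i, e^{-i·(-2)·4.9829}=-0.857183-0.515012i ⇒ D=-0.236988-0.142387i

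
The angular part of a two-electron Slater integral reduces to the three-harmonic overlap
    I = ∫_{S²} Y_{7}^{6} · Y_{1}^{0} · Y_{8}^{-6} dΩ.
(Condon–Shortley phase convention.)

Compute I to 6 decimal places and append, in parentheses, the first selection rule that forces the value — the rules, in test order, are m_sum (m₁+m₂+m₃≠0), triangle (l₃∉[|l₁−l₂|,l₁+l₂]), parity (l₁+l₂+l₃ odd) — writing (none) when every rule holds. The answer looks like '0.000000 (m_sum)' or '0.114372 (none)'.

Rules hold: Σm=0, L=16 even, 6≤8≤8.
N = 15·3·17 = 765
Δ = 0!·14!·2!/17! = 1/2040
Racah Σ t=0..0: t=0:+1/25401600 = 1/25401600
⇒ 3j(7 1 8; 0 0 0)² = 8/255, sgn +1
Racah Σ t=0..0: t=0:+1/6227020800 = 1/6227020800
⇒ 3j(7 1 8; 6 0 -6)² = 7/510, sgn +1
4πI² = N·(3j₀)²·(3jₘ)² = 28/85
I = +1·√(0.329412/4π) = 0.16190663
No selection rule forces the value: the integral is nonzero (none).

0.161907 (none)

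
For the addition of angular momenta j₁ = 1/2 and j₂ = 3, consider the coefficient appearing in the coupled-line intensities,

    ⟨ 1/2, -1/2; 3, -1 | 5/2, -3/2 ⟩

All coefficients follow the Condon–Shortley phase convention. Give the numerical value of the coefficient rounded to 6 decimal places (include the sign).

triangle: 1!×0!×5!/7! = 120/5040
(j±m)!: 0!×1!×2!×4!×1!×4! = 1152
prefactor² = (2J+1)×Δ×N² = 1152/7
  k=1: −1/(1!×0!×0!×1!×0!×4!) = -1/24
Σ = -1/24  ⇒  CG² = 1152/7×(-1/24)² = 2/7
CG = −√(2/7) = -0.534522

-0.534522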